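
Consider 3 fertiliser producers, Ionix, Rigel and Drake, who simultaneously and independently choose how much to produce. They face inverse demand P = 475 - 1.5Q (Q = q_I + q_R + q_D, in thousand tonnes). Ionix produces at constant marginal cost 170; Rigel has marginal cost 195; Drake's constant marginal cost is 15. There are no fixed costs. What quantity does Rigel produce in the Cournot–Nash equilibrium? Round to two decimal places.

Ionix's profit: π_I = (475 - 1.5Q)q_I - (170q_I). Setting ∂π_I/∂q_I = 0: 305 - 3q_I - (3/2)(q_R + q_D) = 0.
Rigel's first-order condition: 280 - 3q_R - (3/2)(q_I + q_D) = 0.
Drake's first-order condition: 460 - 3q_D - (3/2)(q_I + q_R) = 0.
Adding the 3 conditions: 1045 − 3Q − 3Q = 0, i.e. Q = 1045/6.
Back-substituting: q_I = (305 − 1045/4)/(3/2) = 175/6, q_R = (280 − 1045/4)/(3/2) = 25/2, q_D = (460 − 1045/4)/(3/2) = 265/2.

12.50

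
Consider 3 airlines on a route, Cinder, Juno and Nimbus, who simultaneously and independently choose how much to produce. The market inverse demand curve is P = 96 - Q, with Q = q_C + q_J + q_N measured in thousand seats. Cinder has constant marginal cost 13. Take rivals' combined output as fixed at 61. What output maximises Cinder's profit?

11

With rivals' combined output fixed at 61, Cinder's profit is π_C = (96 - 61 - q_C)q_C - (13q_C) = (35 - q_C)q_C - (13q_C).
∂π_C/∂q_C = 22 - 2q_C = 0, so q_C = 11.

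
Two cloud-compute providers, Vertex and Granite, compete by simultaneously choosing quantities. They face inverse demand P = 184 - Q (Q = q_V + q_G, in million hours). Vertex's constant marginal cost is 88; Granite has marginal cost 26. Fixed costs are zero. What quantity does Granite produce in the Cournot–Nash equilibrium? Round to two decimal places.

Vertex's profit: π_V = (184 - Q)q_V - (88q_V). Setting ∂π_V/∂q_V = 0: 96 - 2q_V - (q_G) = 0.
Granite's profit: π_G = (184 - Q)q_G - (26q_G). Setting ∂π_G/∂q_G = 0: 158 - 2q_G - (q_V) = 0.
Best responses: q_V = (96 - q_G)/2, q_G = (158 - q_V)/2.
Substituting one into the other gives q_V = 34/3 and q_G = 220/3.

73.33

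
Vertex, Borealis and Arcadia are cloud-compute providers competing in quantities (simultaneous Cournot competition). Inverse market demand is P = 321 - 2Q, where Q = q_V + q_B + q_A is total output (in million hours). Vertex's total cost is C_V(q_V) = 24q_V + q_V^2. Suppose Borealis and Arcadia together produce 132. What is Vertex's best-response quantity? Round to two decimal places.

5.50

With rivals' combined output fixed at 132, Vertex's profit is π_V = (321 - 2·132 - 2q_V)q_V - (24q_V + q_V²) = (57 - 2q_V)q_V - (24q_V + q_V²).
∂π_V/∂q_V = 33 - 6q_V = 0, so q_V = 11/2.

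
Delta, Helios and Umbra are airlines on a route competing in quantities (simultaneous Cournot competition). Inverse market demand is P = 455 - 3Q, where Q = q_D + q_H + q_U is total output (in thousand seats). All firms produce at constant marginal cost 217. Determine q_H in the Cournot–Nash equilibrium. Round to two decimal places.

19.83

Each firm earns π_i = (455 - 3Q)q_i - 217q_i.
Setting ∂π_i/∂q_i = 0 with rivals' quantities fixed: 238 - 6q_i - 3·Σ_{j≠i} q_j = 0.
With identical firms every q_j equals q_i, so Σ_{j≠i} q_j = 2q_i and 238 = 12q_i, giving q_i = 119/6.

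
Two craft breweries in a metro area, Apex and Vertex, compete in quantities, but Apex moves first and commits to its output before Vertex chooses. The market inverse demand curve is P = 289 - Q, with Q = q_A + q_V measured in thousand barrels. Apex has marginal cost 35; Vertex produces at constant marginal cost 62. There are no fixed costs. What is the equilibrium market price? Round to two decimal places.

Solve by backward induction. Given q_A, the follower Vertex maximises π_V = (289 - q_A - q_V)q_V - 62q_V.
Follower FOC: 227 - q_A - 2q_V = 0, so q_V(q_A) = (227 - q_A)/2.
The leader anticipates this reaction. Substituting into P = 289 - Q gives P = 351/2 - (1/2)q_A, so π_A = (351/2 - (1/2)q_A)q_A - 35q_A.
Maximising: ∂π_A/∂q_A = 281/2 - q_A = 0, giving q_A = 281/2.
Then q_V = (227 - 281/2)/2 = 173/4.
Total output Q = 735/4, so price P = 289 - 735/4 = 421/4.

105.25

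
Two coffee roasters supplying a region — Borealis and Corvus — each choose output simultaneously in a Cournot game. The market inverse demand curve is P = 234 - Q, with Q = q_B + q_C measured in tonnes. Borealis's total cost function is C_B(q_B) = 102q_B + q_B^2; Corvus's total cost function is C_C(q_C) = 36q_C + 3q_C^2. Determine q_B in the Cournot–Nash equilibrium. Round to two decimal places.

Borealis's profit: π_B = (234 - Q)q_B - (102q_B + q_B²). Setting ∂π_B/∂q_B = 0: 132 - 4q_B - (q_C) = 0.
Corvus's profit: π_C = (234 - Q)q_C - (36q_C + 3q_C²). Setting ∂π_C/∂q_C = 0: 198 - 8q_C - (q_B) = 0.
Best responses: q_B = (132 - q_C)/4, q_C = (198 - q_B)/8.
Substituting one into the other gives q_B = 858/31 and q_C = 660/31.

27.68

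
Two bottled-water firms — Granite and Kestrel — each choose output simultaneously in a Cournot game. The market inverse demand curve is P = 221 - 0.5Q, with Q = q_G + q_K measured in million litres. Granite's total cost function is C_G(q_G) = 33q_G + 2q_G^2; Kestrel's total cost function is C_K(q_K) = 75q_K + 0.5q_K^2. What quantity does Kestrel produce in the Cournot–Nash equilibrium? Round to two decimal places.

65.23

Granite's profit: π_G = (221 - 0.5Q)q_G - (33q_G + 2q_G²). Setting ∂π_G/∂q_G = 0: 188 - 5q_G - (1/2)(q_K) = 0.
Kestrel's first-order condition: 146 - 2q_K - (1/2)(q_G) = 0.
Rearranging gives the reaction functions q_G = (188 - (1/2)q_K)/5 and q_K = (146 - (1/2)q_G)/2.
Substituting one into the other gives q_G = 404/13 and q_K = 848/13.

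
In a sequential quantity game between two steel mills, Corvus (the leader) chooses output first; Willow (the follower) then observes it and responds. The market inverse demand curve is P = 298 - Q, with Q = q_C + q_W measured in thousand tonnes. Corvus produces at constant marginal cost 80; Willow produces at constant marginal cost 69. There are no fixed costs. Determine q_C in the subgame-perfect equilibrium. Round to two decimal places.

The follower Willow best-responds to any q_C: π_W = (298 - Q)q_W - 69q_W.
Follower FOC: 229 - q_C - 2q_W = 0, so q_W(q_C) = (229 - q_C)/2.
Corvus substitutes q_W(q_C) into its own profit: π_C = q_C(298 - q_C - (229 - q_C)/2) - 80q_C = (367/2 - (1/2)q_C)q_C - 80q_C.
Maximising: ∂π_C/∂q_C = 207/2 - q_C = 0, giving q_C = 207/2.
Then q_W = (229 - 207/2)/2 = 251/4.

103.50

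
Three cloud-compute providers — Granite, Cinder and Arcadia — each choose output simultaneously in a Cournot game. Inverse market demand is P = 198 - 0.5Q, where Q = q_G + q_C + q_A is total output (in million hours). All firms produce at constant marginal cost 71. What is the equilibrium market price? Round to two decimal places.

A representative firm's profit is π_i = q_i(198 - 0.5Q) - 71q_i.
Setting ∂π_i/∂q_i = 0 with rivals' quantities fixed: 127 - q_i - (1/2)·Σ_{j≠i} q_j = 0.
By symmetry each firm produces the same amount; substituting Σ_{j≠i} q_j = 2q_i yields q_i = 127/2.
Total output Q = 381/2, so price P = 198 - (1/2)·(381/2) = 411/4.

102.75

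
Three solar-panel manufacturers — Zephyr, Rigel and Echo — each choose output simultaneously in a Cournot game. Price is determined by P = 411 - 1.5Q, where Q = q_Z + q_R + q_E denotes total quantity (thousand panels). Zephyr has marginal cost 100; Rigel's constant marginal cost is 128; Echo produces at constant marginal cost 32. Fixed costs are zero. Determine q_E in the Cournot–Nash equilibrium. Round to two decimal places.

90.50

Zephyr's profit: π_Z = (411 - 1.5Q)q_Z - (100q_Z). Setting ∂π_Z/∂q_Z = 0: 311 - 3q_Z - (3/2)(q_R + q_E) = 0.
Rigel's first-order condition: 283 - 3q_R - (3/2)(q_Z + q_E) = 0.
Echo's first-order condition: 379 - 3q_E - (3/2)(q_Z + q_R) = 0.
Adding the 3 conditions: 973 − 3Q − 3Q = 0, i.e. Q = 973/6.
Back-substituting: q_Z = (311 − 973/4)/(3/2) = 271/6, q_R = (283 − 973/4)/(3/2) = 53/2, q_E = (379 − 973/4)/(3/2) = 181/2.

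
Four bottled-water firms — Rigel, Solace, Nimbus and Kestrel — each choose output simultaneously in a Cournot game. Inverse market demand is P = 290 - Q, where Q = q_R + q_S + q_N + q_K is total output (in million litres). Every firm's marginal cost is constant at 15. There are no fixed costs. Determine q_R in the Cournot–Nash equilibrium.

A representative firm's profit is π_i = q_i(290 - Q) - 15q_i.
Setting ∂π_i/∂q_i = 0 with rivals' quantities fixed: 275 - 2q_i - Σ_{j≠i} q_j = 0.
By symmetry each firm produces the same amount; substituting Σ_{j≠i} q_j = 3q_i yields q_i = 275/5 = 55.

55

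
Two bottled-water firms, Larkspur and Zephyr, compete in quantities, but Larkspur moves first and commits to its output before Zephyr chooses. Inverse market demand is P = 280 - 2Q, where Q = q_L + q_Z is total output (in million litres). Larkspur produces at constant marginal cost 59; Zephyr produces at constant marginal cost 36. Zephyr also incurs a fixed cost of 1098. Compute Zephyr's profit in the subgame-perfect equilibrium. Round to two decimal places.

1530.13

The follower Zephyr best-responds to any q_L: π_Z = (280 - 2Q)q_Z - 36q_Z.
Follower FOC: 244 - 2q_L - 4q_Z = 0, so q_Z(q_L) = (244 - 2q_L)/4.
Larkspur substitutes q_Z(q_L) into its own profit: π_L = q_L(280 - 2q_L - (244 - 2q_L)/2) - 59q_L = (158 - q_L)q_L - 59q_L.
Leader FOC: 99 - 2q_L = 0, so q_L = 99/2.
Then q_Z = (244 - 2·(99/2))/4 = 145/4.
Price P = 280 - 2·(343/4) = 217/2.
Zephyr's profit: (217/2 - 36)·(145/4) - 1098 = 1530.1250.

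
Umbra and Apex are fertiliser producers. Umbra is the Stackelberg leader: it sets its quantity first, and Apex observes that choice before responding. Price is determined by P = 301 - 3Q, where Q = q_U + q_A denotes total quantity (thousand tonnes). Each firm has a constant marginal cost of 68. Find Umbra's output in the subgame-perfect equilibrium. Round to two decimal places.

38.83

The follower Apex best-responds to any q_U: π_A = (301 - 3Q)q_A - 68q_A.
Setting the follower's marginal profit to zero, 233 - 3q_U - 6q_A = 0, i.e. q_A = (233 - 3q_U)/6.
Umbra substitutes q_A(q_U) into its own profit: π_U = q_U(301 - 3q_U - (233 - 3q_U)/2) - 68q_U = (369/2 - (3/2)q_U)q_U - 68q_U.
Maximising: ∂π_U/∂q_U = 233/2 - 3q_U = 0, giving q_U = 233/6.
Then q_A = (233 - 3·(233/6))/6 = 233/12.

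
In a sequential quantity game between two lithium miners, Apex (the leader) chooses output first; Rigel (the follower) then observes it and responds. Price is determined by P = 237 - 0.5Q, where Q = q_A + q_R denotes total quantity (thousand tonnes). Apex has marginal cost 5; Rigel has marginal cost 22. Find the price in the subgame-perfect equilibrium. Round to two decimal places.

The follower Rigel best-responds to any q_A: π_R = (237 - 0.5Q)q_R - 22q_R.
Setting the follower's marginal profit to zero, 215 - (1/2)q_A - q_R = 0, i.e. q_R = (215 - (1/2)q_A).
The leader anticipates this reaction. Substituting into P = 237 - 0.5Q gives P = 259/2 - (1/4)q_A, so π_A = (259/2 - (1/4)q_A)q_A - 5q_A.
Maximising: ∂π_A/∂q_A = 249/2 - (1/2)q_A = 0, giving q_A = 249.
Then q_R = (215 - (1/2)·249) = 181/2.
Total output Q = 679/2, so price P = 237 - (1/2)·(679/2) = 269/4.

67.25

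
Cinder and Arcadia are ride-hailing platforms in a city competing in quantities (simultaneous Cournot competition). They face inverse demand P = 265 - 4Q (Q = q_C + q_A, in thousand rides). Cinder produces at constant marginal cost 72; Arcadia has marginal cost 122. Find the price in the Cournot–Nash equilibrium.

Cinder's profit: π_C = (265 - 4Q)q_C - (72q_C). Setting ∂π_C/∂q_C = 0: 193 - 8q_C - 4(q_A) = 0.
Arcadia's profit: π_A = (265 - 4Q)q_A - (122q_A). Setting ∂π_A/∂q_A = 0: 143 - 8q_A - 4(q_C) = 0.
Rearranging gives the reaction functions q_C = (193 - 4q_A)/8 and q_A = (143 - 4q_C)/8.
Substituting one into the other gives q_C = 81/4 and q_A = 31/4.
Total output Q = 28, so price P = 265 - 4·28 = 153.

153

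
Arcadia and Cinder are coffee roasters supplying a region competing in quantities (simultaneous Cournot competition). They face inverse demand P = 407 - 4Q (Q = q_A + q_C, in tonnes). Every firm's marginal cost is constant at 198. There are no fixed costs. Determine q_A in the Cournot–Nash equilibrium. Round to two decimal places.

17.42

A representative firm's profit is π_i = q_i(407 - 4Q) - 198q_i.
Setting ∂π_i/∂q_i = 0 with rivals' quantities fixed: 209 - 8q_i - 4q_j = 0.
With identical firms every q_j equals q_i, so q_j = q_i and 209 = 12q_i, giving q_i = 209/12.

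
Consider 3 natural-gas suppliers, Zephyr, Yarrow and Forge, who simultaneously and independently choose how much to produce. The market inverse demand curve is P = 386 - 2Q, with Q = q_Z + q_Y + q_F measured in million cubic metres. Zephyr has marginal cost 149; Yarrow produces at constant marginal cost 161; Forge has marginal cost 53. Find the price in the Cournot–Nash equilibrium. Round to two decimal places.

Zephyr's profit: π_Z = (386 - 2Q)q_Z - (149q_Z). Setting ∂π_Z/∂q_Z = 0: 237 - 4q_Z - 2(q_Y + q_F) = 0.
Yarrow's first-order condition: 225 - 4q_Y - 2(q_Z + q_F) = 0.
Forge's first-order condition: 333 - 4q_F - 2(q_Z + q_Y) = 0.
Adding the 3 conditions: 795 − 4Q − 4Q = 0, i.e. Q = 795/8.
Back-substituting: q_Z = (237 − 795/4)/2 = 153/8, q_Y = (225 − 795/4)/2 = 105/8, q_F = (333 − 795/4)/2 = 537/8.
Total output Q = 795/8, so price P = 386 - 2·(795/8) = 749/4.

187.25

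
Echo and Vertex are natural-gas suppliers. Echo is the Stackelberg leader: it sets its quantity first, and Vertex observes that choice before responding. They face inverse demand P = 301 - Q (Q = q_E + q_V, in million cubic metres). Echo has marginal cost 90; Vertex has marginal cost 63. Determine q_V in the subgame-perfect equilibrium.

73

The follower Vertex best-responds to any q_E: π_V = (301 - Q)q_V - 63q_V.
∂π_V/∂q_V = 238 - q_E - 2q_V = 0 gives the reaction function q_V = (238 - q_E)/2.
Echo substitutes q_V(q_E) into its own profit: π_E = q_E(301 - q_E - (238 - q_E)/2) - 90q_E = (182 - (1/2)q_E)q_E - 90q_E.
The leader's first-order condition 92 - q_E = 0 yields q_E = 92.
Then q_V = (238 - 92)/2 = 73.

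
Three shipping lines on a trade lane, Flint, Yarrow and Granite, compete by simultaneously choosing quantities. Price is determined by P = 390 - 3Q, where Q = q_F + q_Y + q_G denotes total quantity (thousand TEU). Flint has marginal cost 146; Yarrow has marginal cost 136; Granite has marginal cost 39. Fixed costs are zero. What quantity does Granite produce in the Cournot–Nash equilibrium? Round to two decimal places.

Flint's profit: π_F = (390 - 3Q)q_F - (146q_F). Setting ∂π_F/∂q_F = 0: 244 - 6q_F - 3(q_Y + q_G) = 0.
Yarrow's profit: π_Y = (390 - 3Q)q_Y - (136q_Y). Setting ∂π_Y/∂q_Y = 0: 254 - 6q_Y - 3(q_F + q_G) = 0.
Granite's first-order condition: 351 - 6q_G - 3(q_F + q_Y) = 0.
Adding the 3 first-order conditions: 849 − 12Q = 0, so Q = 283/4.
Back-substituting: q_F = (244 − 849/4)/3 = 127/12, q_Y = (254 − 849/4)/3 = 167/12, q_G = (351 − 849/4)/3 = 185/4.

46.25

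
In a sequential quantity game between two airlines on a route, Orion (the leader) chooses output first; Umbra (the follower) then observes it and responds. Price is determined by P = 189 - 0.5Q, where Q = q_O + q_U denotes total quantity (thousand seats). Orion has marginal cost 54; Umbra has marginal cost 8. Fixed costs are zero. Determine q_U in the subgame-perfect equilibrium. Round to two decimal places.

Solve by backward induction. Given q_O, the follower Umbra maximises π_U = (189 - (1/2)q_O - (1/2)q_U)q_U - 8q_U.
Follower FOC: 181 - (1/2)q_O - q_U = 0, so q_U(q_O) = (181 - (1/2)q_O).
The leader anticipates this reaction. Substituting into P = 189 - 0.5Q gives P = 197/2 - (1/4)q_O, so π_O = (197/2 - (1/4)q_O)q_O - 54q_O.
The leader's first-order condition 89/2 - (1/2)q_O = 0 yields q_O = 89.
Then q_U = (181 - (1/2)·89) = 273/2.

136.50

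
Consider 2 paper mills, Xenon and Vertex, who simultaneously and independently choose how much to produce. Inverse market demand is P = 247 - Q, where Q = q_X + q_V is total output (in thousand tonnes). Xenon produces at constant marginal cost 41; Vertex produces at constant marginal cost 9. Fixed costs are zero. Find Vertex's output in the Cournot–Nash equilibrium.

90

Xenon's profit: π_X = (247 - Q)q_X - (41q_X). Setting ∂π_X/∂q_X = 0: 206 - 2q_X - (q_V) = 0.
Vertex's first-order condition: 238 - 2q_V - (q_X) = 0.
Rearranging gives the reaction functions q_X = (206 - q_V)/2 and q_V = (238 - q_X)/2.
Solving the pair: q_X = 58, q_V = 90.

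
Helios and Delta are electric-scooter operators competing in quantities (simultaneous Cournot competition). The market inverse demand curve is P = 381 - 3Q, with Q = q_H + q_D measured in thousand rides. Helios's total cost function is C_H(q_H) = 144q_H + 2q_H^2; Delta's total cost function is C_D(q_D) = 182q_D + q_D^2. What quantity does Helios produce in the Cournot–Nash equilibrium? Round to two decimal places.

Helios's profit: π_H = (381 - 3Q)q_H - (144q_H + 2q_H²). Setting ∂π_H/∂q_H = 0: 237 - 10q_H - 3(q_D) = 0.
Delta's profit: π_D = (381 - 3Q)q_D - (182q_D + q_D²). Setting ∂π_D/∂q_D = 0: 199 - 8q_D - 3(q_H) = 0.
So q_H = (237 - 3q_D)/10 and q_D = (199 - 3q_H)/8.
Substituting one into the other gives q_H = 1299/71 and q_D = 1279/71.

18.30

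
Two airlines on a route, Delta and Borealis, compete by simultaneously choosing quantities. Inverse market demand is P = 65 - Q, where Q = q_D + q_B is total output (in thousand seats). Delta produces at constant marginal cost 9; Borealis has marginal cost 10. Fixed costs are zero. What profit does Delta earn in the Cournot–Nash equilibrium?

361

Delta's profit: π_D = (65 - Q)q_D - (9q_D). Setting ∂π_D/∂q_D = 0: 56 - 2q_D - (q_B) = 0.
Borealis's profit: π_B = (65 - Q)q_B - (10q_B). Setting ∂π_B/∂q_B = 0: 55 - 2q_B - (q_D) = 0.
Best responses: q_D = (56 - q_B)/2, q_B = (55 - q_D)/2.
Solving the pair: q_D = 19, q_B = 18.
Price P = 65 - 37 = 28.
Delta's profit: (28 - 9)·19 = 361.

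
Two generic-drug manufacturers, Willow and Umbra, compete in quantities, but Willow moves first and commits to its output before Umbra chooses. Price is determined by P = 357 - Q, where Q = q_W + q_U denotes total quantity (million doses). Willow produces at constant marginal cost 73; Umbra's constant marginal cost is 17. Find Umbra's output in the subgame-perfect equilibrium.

The follower Umbra best-responds to any q_W: π_U = (357 - Q)q_U - 17q_U.
∂π_U/∂q_U = 340 - q_W - 2q_U = 0 gives the reaction function q_U = (340 - q_W)/2.
Willow substitutes q_U(q_W) into its own profit: π_W = q_W(357 - q_W - (340 - q_W)/2) - 73q_W = (187 - (1/2)q_W)q_W - 73q_W.
Leader FOC: 114 - q_W = 0, so q_W = 114.
Then q_U = (340 - 114)/2 = 113.

113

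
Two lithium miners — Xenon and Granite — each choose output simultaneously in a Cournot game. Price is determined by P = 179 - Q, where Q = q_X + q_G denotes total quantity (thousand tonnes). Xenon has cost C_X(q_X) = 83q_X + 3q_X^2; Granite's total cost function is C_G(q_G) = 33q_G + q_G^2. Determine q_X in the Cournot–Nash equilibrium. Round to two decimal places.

Xenon's profit: π_X = (179 - Q)q_X - (83q_X + 3q_X²). Setting ∂π_X/∂q_X = 0: 96 - 8q_X - (q_G) = 0.
Granite's first-order condition: 146 - 4q_G - (q_X) = 0.
Rearranging gives the reaction functions q_X = (96 - q_G)/8 and q_G = (146 - q_X)/4.
Substituting one into the other gives q_X = 238/31 and q_G = 1072/31.

7.68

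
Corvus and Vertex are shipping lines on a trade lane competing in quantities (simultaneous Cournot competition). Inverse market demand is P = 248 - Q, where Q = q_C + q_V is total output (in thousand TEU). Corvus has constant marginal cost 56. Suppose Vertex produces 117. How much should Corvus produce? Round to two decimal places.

With the rival's output fixed at 117, Corvus's profit is π_C = (248 - 117 - q_C)q_C - (56q_C) = (131 - q_C)q_C - (56q_C).
∂π_C/∂q_C = 75 - 2q_C = 0, so q_C = 75/2.

37.50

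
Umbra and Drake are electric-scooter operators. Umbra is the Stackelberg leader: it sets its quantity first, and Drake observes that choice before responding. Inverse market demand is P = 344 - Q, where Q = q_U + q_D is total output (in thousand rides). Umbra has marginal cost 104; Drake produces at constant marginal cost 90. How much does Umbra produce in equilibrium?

113

The follower Drake best-responds to any q_U: π_D = (344 - Q)q_D - 90q_D.
Follower FOC: 254 - q_U - 2q_D = 0, so q_D(q_U) = (254 - q_U)/2.
The leader anticipates this reaction. Substituting into P = 344 - Q gives P = 217 - (1/2)q_U, so π_U = (217 - (1/2)q_U)q_U - 104q_U.
Leader FOC: 113 - q_U = 0, so q_U = 113.
Then q_D = (254 - 113)/2 = 141/2.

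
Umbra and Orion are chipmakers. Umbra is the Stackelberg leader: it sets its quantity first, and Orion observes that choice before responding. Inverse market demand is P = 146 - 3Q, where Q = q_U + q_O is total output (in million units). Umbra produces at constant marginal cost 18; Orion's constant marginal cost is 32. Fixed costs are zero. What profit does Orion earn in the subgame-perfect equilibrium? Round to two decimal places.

154.08

Solve by backward induction. Given q_U, the follower Orion maximises π_O = (146 - 3q_U - 3q_O)q_O - 32q_O.
∂π_O/∂q_O = 114 - 3q_U - 6q_O = 0 gives the reaction function q_O = (114 - 3q_U)/6.
Umbra substitutes q_O(q_U) into its own profit: π_U = q_U(146 - 3q_U - (114 - 3q_U)/2) - 18q_U = (89 - (3/2)q_U)q_U - 18q_U.
Leader FOC: 71 - 3q_U = 0, so q_U = 71/3.
Then q_O = (114 - 3·(71/3))/6 = 43/6.
Price P = 146 - 3·(185/6) = 107/2.
Orion's profit: (107/2 - 32)·(43/6) = 1849/12.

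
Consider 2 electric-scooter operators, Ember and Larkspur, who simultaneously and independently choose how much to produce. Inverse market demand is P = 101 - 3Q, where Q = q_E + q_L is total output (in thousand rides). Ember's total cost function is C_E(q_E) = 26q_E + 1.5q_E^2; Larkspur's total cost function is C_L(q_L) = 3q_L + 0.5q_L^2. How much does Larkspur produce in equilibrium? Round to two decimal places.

Ember's profit: π_E = (101 - 3Q)q_E - (26q_E + (3/2)q_E²). Setting ∂π_E/∂q_E = 0: 75 - 9q_E - 3(q_L) = 0.
Larkspur's first-order condition: 98 - 7q_L - 3(q_E) = 0.
Rearranging gives the reaction functions q_E = (75 - 3q_L)/9 and q_L = (98 - 3q_E)/7.
Substituting one into the other gives q_E = 77/18 and q_L = 73/6.

12.17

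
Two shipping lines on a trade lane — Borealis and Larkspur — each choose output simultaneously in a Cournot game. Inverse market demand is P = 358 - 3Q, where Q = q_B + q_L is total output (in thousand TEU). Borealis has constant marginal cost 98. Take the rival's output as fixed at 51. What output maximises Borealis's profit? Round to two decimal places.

17.83

With the rival's output fixed at 51, Borealis's profit is π_B = (358 - 3·51 - 3q_B)q_B - (98q_B) = (205 - 3q_B)q_B - (98q_B).
∂π_B/∂q_B = 107 - 6q_B = 0, so q_B = 107/6.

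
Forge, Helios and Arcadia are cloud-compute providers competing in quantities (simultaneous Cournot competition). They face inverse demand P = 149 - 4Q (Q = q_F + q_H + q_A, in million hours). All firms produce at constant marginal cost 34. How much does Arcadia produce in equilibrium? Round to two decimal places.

7.19

A representative firm's profit is π_i = q_i(149 - 4Q) - 34q_i.
Setting ∂π_i/∂q_i = 0 with rivals' quantities fixed: 115 - 8q_i - 4·Σ_{j≠i} q_j = 0.
By symmetry each firm produces the same amount; substituting Σ_{j≠i} q_j = 2q_i yields q_i = 115/16.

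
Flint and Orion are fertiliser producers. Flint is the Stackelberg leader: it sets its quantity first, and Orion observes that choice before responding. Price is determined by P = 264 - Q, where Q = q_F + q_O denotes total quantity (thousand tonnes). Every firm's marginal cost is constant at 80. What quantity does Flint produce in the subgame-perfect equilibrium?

Solve by backward induction. Given q_F, the follower Orion maximises π_O = (264 - q_F - q_O)q_O - 80q_O.
∂π_O/∂q_O = 184 - q_F - 2q_O = 0 gives the reaction function q_O = (184 - q_F)/2.
Flint substitutes q_O(q_F) into its own profit: π_F = q_F(264 - q_F - (184 - q_F)/2) - 80q_F = (172 - (1/2)q_F)q_F - 80q_F.
Leader FOC: 92 - q_F = 0, so q_F = 92.
Then q_O = (184 - 92)/2 = 46.

92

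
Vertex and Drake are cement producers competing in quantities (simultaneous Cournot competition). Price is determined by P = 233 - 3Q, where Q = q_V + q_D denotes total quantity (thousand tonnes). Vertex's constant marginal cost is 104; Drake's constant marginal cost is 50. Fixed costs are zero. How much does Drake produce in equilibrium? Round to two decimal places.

26.33

Vertex's profit: π_V = (233 - 3Q)q_V - (104q_V). Setting ∂π_V/∂q_V = 0: 129 - 6q_V - 3(q_D) = 0.
Drake's first-order condition: 183 - 6q_D - 3(q_V) = 0.
So q_V = (129 - 3q_D)/6 and q_D = (183 - 3q_V)/6.
Substituting one into the other gives q_V = 25/3 and q_D = 79/3.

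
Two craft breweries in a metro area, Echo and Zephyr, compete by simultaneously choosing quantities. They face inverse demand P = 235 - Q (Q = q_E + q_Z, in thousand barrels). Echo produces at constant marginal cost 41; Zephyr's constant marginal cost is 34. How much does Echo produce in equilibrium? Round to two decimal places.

62.33

Echo's profit: π_E = (235 - Q)q_E - (41q_E). Setting ∂π_E/∂q_E = 0: 194 - 2q_E - (q_Z) = 0.
Zephyr's first-order condition: 201 - 2q_Z - (q_E) = 0.
So q_E = (194 - q_Z)/2 and q_Z = (201 - q_E)/2.
Solving the pair: q_E = 187/3, q_Z = 208/3.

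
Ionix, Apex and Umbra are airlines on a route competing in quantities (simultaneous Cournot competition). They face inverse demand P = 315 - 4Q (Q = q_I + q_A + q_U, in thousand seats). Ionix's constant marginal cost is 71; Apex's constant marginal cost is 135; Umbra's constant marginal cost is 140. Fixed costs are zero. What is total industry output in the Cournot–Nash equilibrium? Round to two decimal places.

Ionix's profit: π_I = (315 - 4Q)q_I - (71q_I). Setting ∂π_I/∂q_I = 0: 244 - 8q_I - 4(q_A + q_U) = 0.
Apex's first-order condition: 180 - 8q_A - 4(q_I + q_U) = 0.
Umbra's first-order condition: 175 - 8q_U - 4(q_I + q_A) = 0.
Adding the 3 first-order conditions: 599 − 16Q = 0, so Q = 599/16.
Back-substituting: q_I = (244 − 599/4)/4 = 377/16, q_A = (180 − 599/4)/4 = 121/16, q_U = (175 − 599/4)/4 = 101/16.
Total output Q = 377/16 + 121/16 + 101/16 = 599/16.

37.44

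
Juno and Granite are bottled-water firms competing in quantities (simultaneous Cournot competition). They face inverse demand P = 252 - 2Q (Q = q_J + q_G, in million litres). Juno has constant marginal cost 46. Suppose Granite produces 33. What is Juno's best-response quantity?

With the rival's output fixed at 33, Juno's profit is π_J = (252 - 2·33 - 2q_J)q_J - (46q_J) = (186 - 2q_J)q_J - (46q_J).
∂π_J/∂q_J = 140 - 4q_J = 0, so q_J = 35.

35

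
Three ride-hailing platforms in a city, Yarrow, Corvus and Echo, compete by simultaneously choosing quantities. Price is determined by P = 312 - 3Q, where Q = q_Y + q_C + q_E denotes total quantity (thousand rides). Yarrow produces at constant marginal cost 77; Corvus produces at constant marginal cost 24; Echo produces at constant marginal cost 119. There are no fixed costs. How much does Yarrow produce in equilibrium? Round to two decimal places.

Yarrow's profit: π_Y = (312 - 3Q)q_Y - (77q_Y). Setting ∂π_Y/∂q_Y = 0: 235 - 6q_Y - 3(q_C + q_E) = 0.
Corvus's profit: π_C = (312 - 3Q)q_C - (24q_C). Setting ∂π_C/∂q_C = 0: 288 - 6q_C - 3(q_Y + q_E) = 0.
Echo's first-order condition: 193 - 6q_E - 3(q_Y + q_C) = 0.
Adding the 3 conditions: 716 − 6Q − 6Q = 0, i.e. Q = 179/3.
Back-substituting: q_Y = (235 − 179)/3 = 56/3, q_C = (288 − 179)/3 = 109/3, q_E = (193 − 179)/3 = 14/3.

18.67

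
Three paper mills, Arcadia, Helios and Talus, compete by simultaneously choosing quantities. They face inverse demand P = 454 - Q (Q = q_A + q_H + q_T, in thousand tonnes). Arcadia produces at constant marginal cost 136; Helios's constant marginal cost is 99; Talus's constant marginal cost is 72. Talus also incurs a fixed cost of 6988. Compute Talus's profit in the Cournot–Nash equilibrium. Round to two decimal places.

6995.06

Arcadia's profit: π_A = (454 - Q)q_A - (136q_A). Setting ∂π_A/∂q_A = 0: 318 - 2q_A - (q_H + q_T) = 0.
Helios's profit: π_H = (454 - Q)q_H - (99q_H). Setting ∂π_H/∂q_H = 0: 355 - 2q_H - (q_A + q_T) = 0.
Talus's profit: π_T = (454 - Q)q_T - (72q_T). Setting ∂π_T/∂q_T = 0: 382 - 2q_T - (q_A + q_H) = 0.
Adding the 3 first-order conditions: 1055 − 4Q = 0, so Q = 1055/4.
Back-substituting: q_A = (318 − 1055/4) = 217/4, q_H = (355 − 1055/4) = 365/4, q_T = (382 − 1055/4) = 473/4.
Price P = 454 - 1055/4 = 761/4.
Talus's profit: (761/4 - 72)·(473/4) - 6988 = 6995.0625.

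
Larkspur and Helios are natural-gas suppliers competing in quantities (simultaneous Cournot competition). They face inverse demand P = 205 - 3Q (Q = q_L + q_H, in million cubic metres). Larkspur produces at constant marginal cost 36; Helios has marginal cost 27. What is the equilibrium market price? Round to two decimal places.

Larkspur's profit: π_L = (205 - 3Q)q_L - (36q_L). Setting ∂π_L/∂q_L = 0: 169 - 6q_L - 3(q_H) = 0.
Helios's profit: π_H = (205 - 3Q)q_H - (27q_H). Setting ∂π_H/∂q_H = 0: 178 - 6q_H - 3(q_L) = 0.
Best responses: q_L = (169 - 3q_H)/6, q_H = (178 - 3q_L)/6.
Substituting one into the other gives q_L = 160/9 and q_H = 187/9.
Total output Q = 347/9, so price P = 205 - 3·(347/9) = 268/3.

89.33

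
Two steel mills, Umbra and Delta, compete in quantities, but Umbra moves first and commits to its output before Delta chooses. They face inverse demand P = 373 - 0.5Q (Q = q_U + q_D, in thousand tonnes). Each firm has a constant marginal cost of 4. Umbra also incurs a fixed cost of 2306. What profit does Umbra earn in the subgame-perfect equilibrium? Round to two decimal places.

31734.25

The follower Delta best-responds to any q_U: π_D = (373 - 0.5Q)q_D - 4q_D.
Follower FOC: 369 - (1/2)q_U - q_D = 0, so q_D(q_U) = (369 - (1/2)q_U).
Umbra substitutes q_D(q_U) into its own profit: π_U = q_U(373 - (1/2)q_U - (369 - (1/2)q_U)/2) - 4q_U = (377/2 - (1/4)q_U)q_U - 4q_U.
The leader's first-order condition 369/2 - (1/2)q_U = 0 yields q_U = 369.
Then q_D = (369 - (1/2)·369) = 369/2.
Price P = 373 - (1/2)·(1107/2) = 385/4.
Umbra's profit: (385/4 - 4)·369 - 2306 = 31734.2500.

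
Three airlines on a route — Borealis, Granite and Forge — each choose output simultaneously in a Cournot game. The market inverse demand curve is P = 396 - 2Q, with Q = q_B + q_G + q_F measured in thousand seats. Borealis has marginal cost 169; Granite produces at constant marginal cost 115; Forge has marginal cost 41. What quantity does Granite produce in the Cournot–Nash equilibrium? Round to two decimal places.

Borealis's profit: π_B = (396 - 2Q)q_B - (169q_B). Setting ∂π_B/∂q_B = 0: 227 - 4q_B - 2(q_G + q_F) = 0.
Granite's profit: π_G = (396 - 2Q)q_G - (115q_G). Setting ∂π_G/∂q_G = 0: 281 - 4q_G - 2(q_B + q_F) = 0.
Forge's profit: π_F = (396 - 2Q)q_F - (41q_F). Setting ∂π_F/∂q_F = 0: 355 - 4q_F - 2(q_B + q_G) = 0.
Adding the 3 conditions: 863 − 4Q − 4Q = 0, i.e. Q = 863/8.
Back-substituting: q_B = (227 − 863/4)/2 = 45/8, q_G = (281 − 863/4)/2 = 261/8, q_F = (355 − 863/4)/2 = 557/8.

32.63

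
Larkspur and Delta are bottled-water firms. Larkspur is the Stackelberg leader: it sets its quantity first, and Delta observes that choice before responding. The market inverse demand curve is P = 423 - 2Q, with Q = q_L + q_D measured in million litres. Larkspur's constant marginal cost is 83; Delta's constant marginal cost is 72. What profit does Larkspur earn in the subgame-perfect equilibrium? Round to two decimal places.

The follower Delta best-responds to any q_L: π_D = (423 - 2Q)q_D - 72q_D.
Follower FOC: 351 - 2q_L - 4q_D = 0, so q_D(q_L) = (351 - 2q_L)/4.
Larkspur substitutes q_D(q_L) into its own profit: π_L = q_L(423 - 2q_L - (351 - 2q_L)/2) - 83q_L = (495/2 - q_L)q_L - 83q_L.
Leader FOC: 329/2 - 2q_L = 0, so q_L = 329/4.
Then q_D = (351 - 2·(329/4))/4 = 373/8.
Price P = 423 - 2·(1031/8) = 661/4.
Larkspur's profit: (661/4 - 83)·(329/4) = 6765.0625.

6765.06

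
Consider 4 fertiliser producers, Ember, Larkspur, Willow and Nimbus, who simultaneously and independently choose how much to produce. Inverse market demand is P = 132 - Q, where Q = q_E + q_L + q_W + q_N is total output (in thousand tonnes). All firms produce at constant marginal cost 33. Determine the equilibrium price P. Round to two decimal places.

52.80

A representative firm's profit is π_i = q_i(132 - Q) - 33q_i.
Setting ∂π_i/∂q_i = 0 with rivals' quantities fixed: 99 - 2q_i - Σ_{j≠i} q_j = 0.
By symmetry each firm produces the same amount; substituting Σ_{j≠i} q_j = 3q_i yields q_i = 99/5.
Total output Q = 396/5, so price P = 132 - 396/5 = 264/5.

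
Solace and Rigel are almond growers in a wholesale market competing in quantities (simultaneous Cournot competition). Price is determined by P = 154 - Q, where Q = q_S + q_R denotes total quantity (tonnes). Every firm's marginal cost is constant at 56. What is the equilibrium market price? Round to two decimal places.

88.67

A representative firm's profit is π_i = q_i(154 - Q) - 56q_i.
Setting ∂π_i/∂q_i = 0 with rivals' quantities fixed: 98 - 2q_i - q_j = 0.
By symmetry each firm produces the same amount; substituting q_j = q_i yields q_i = 98/3.
Total output Q = 196/3, so price P = 154 - 196/3 = 266/3.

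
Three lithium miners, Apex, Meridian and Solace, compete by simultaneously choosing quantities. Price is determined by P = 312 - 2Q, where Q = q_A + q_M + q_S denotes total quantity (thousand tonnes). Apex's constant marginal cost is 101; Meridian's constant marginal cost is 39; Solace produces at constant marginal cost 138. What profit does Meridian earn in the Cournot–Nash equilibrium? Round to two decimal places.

Apex's profit: π_A = (312 - 2Q)q_A - (101q_A). Setting ∂π_A/∂q_A = 0: 211 - 4q_A - 2(q_M + q_S) = 0.
Meridian's first-order condition: 273 - 4q_M - 2(q_A + q_S) = 0.
Solace's profit: π_S = (312 - 2Q)q_S - (138q_S). Setting ∂π_S/∂q_S = 0: 174 - 4q_S - 2(q_A + q_M) = 0.
Summing all 3 equations gives 658 − 8Q = 0, hence Q = 329/4.
Back-substituting: q_A = (211 − 329/2)/2 = 93/4, q_M = (273 − 329/2)/2 = 217/4, q_S = (174 − 329/2)/2 = 19/4.
Price P = 312 - 2·(329/4) = 295/2.
Meridian's profit: (295/2 - 39)·(217/4) = 5886.1250.

5886.13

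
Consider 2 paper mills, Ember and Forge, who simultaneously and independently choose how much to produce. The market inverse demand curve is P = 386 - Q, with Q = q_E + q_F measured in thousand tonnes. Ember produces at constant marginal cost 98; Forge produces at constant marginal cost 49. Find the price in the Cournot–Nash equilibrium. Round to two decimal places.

177.67

Ember's profit: π_E = (386 - Q)q_E - (98q_E). Setting ∂π_E/∂q_E = 0: 288 - 2q_E - (q_F) = 0.
Forge's first-order condition: 337 - 2q_F - (q_E) = 0.
Rearranging gives the reaction functions q_E = (288 - q_F)/2 and q_F = (337 - q_E)/2.
Substituting one into the other gives q_E = 239/3 and q_F = 386/3.
Total output Q = 625/3, so price P = 386 - 625/3 = 533/3.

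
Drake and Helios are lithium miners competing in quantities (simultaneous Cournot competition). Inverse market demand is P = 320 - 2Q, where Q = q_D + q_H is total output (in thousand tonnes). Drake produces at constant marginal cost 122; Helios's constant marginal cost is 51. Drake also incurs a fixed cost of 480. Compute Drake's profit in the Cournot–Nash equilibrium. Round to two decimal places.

416.06

Drake's profit: π_D = (320 - 2Q)q_D - (122q_D). Setting ∂π_D/∂q_D = 0: 198 - 4q_D - 2(q_H) = 0.
Helios's profit: π_H = (320 - 2Q)q_H - (51q_H). Setting ∂π_H/∂q_H = 0: 269 - 4q_H - 2(q_D) = 0.
Rearranging gives the reaction functions q_D = (198 - 2q_H)/4 and q_H = (269 - 2q_D)/4.
Substituting one into the other gives q_D = 127/6 and q_H = 170/3.
Price P = 320 - 2·(467/6) = 493/3.
Drake's profit: (493/3 - 122)·(127/6) - 480 = 416.0556.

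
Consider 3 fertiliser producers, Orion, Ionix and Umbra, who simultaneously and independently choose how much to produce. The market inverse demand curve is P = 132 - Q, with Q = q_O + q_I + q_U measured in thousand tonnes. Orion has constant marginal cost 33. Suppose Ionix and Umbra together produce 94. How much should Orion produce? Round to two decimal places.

2.50

With rivals' combined output fixed at 94, Orion's profit is π_O = (132 - 94 - q_O)q_O - (33q_O) = (38 - q_O)q_O - (33q_O).
∂π_O/∂q_O = 5 - 2q_O = 0, so q_O = 5/2.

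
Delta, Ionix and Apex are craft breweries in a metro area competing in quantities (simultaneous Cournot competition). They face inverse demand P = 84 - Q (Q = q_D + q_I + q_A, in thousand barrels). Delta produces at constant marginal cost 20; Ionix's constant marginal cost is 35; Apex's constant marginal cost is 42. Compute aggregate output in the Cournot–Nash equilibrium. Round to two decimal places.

38.75

Delta's profit: π_D = (84 - Q)q_D - (20q_D). Setting ∂π_D/∂q_D = 0: 64 - 2q_D - (q_I + q_A) = 0.
Ionix's first-order condition: 49 - 2q_I - (q_D + q_A) = 0.
Apex's profit: π_A = (84 - Q)q_A - (42q_A). Setting ∂π_A/∂q_A = 0: 42 - 2q_A - (q_D + q_I) = 0.
Adding the 3 first-order conditions: 155 − 4Q = 0, so Q = 155/4.
Back-substituting: q_D = (64 − 155/4) = 101/4, q_I = (49 − 155/4) = 41/4, q_A = (42 − 155/4) = 13/4.
Total output Q = 101/4 + 41/4 + 13/4 = 155/4.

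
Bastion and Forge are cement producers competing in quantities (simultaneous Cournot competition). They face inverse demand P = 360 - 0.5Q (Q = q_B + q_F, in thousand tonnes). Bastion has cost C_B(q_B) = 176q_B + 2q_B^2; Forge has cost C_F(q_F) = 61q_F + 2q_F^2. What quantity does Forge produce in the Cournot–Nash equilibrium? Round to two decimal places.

Bastion's profit: π_B = (360 - 0.5Q)q_B - (176q_B + 2q_B²). Setting ∂π_B/∂q_B = 0: 184 - 5q_B - (1/2)(q_F) = 0.
Forge's profit: π_F = (360 - 0.5Q)q_F - (61q_F + 2q_F²). Setting ∂π_F/∂q_F = 0: 299 - 5q_F - (1/2)(q_B) = 0.
Rearranging gives the reaction functions q_B = (184 - (1/2)q_F)/5 and q_F = (299 - (1/2)q_B)/5.
Substituting one into the other gives q_B = 31.1313 and q_F = 56.6869.

56.69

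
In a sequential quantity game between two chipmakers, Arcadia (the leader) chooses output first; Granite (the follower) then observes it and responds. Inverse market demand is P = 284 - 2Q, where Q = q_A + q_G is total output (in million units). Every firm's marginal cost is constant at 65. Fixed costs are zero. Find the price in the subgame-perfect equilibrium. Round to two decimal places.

119.75

Solve by backward induction. Given q_A, the follower Granite maximises π_G = (284 - 2q_A - 2q_G)q_G - 65q_G.
Follower FOC: 219 - 2q_A - 4q_G = 0, so q_G(q_A) = (219 - 2q_A)/4.
Arcadia substitutes q_G(q_A) into its own profit: π_A = q_A(284 - 2q_A - (219 - 2q_A)/2) - 65q_A = (349/2 - q_A)q_A - 65q_A.
Leader FOC: 219/2 - 2q_A = 0, so q_A = 219/4.
Then q_G = (219 - 2·(219/4))/4 = 219/8.
Total output Q = 657/8, so price P = 284 - 2·(657/8) = 479/4.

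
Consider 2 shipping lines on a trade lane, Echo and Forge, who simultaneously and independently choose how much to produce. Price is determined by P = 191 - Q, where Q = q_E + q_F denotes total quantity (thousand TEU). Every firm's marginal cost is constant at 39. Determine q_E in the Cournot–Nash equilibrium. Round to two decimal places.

A representative firm's profit is π_i = q_i(191 - Q) - 39q_i.
Setting ∂π_i/∂q_i = 0 with rivals' quantities fixed: 152 - 2q_i - q_j = 0.
With identical firms every q_j equals q_i, so q_j = q_i and 152 = 3q_i, giving q_i = 152/3.

50.67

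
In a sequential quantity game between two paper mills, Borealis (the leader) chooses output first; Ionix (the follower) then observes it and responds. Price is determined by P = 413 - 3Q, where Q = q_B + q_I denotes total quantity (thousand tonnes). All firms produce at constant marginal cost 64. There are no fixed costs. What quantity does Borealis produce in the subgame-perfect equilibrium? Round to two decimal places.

58.17

The follower Ionix best-responds to any q_B: π_I = (413 - 3Q)q_I - 64q_I.
∂π_I/∂q_I = 349 - 3q_B - 6q_I = 0 gives the reaction function q_I = (349 - 3q_B)/6.
Borealis substitutes q_I(q_B) into its own profit: π_B = q_B(413 - 3q_B - (349 - 3q_B)/2) - 64q_B = (477/2 - (3/2)q_B)q_B - 64q_B.
The leader's first-order condition 349/2 - 3q_B = 0 yields q_B = 349/6.
Then q_I = (349 - 3·(349/6))/6 = 349/12.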